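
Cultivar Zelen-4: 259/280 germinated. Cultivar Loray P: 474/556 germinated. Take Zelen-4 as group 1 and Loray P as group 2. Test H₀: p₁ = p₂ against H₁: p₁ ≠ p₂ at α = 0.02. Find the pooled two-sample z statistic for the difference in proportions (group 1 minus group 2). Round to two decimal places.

z = 3.01

p̂₁ = 259/280 = 0.9250, p̂₂ = 474/556 = 0.8525.
Pooled p̂ = (259+474)/(280+556) = 733/836 = 0.8768.
SE = √(p̂(1−p̂)(1/n₁+1/n₂)) = √(0.8768·0.1232·0.00536999) = √(0.000580099) = 0.0241.
z = (0.9250 − 0.8525)/0.0241 = 0.0725/0.0241 = 3.01.
p-value = 2·P(Z > 3.009) ≈ 0.0026. With α = 0.02, reject H₀.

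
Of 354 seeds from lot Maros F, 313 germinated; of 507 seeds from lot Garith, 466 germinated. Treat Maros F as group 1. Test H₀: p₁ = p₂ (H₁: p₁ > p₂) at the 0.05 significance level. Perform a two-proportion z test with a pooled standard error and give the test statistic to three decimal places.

z = -1.719

p̂₁ = 313/354 ≈ 0.88418, p̂₂ = 466/507 ≈ 0.91913.
Pooled p̂ = (313+466)/(354+507) = 779/861 = 0.90476.
SE = √(0.0861678 × 0.00479725) = 0.02033.
z = (0.88418 − 0.91913)/0.02033 = -0.03495/0.02033 = -1.719.
p-value = P(Z > -1.719) ≈ 0.9572. With α = 0.05, fail to reject H₀.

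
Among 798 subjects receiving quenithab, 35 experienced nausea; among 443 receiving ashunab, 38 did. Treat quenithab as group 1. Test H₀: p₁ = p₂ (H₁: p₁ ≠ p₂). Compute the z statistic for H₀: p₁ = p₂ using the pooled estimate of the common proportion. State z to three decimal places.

z = -3.007

p̂₁ = 35/798 ≈ 0.04386, p̂₂ = 38/443 ≈ 0.08578.
Pooled p̂ = (35+38)/(798+443) = 73/1241 = 0.05882.
SE = √(0.0553633 × 0.00351047) = 0.01394.
z = (0.04386 − 0.08578)/0.01394 = -0.04192/0.01394 = -3.007.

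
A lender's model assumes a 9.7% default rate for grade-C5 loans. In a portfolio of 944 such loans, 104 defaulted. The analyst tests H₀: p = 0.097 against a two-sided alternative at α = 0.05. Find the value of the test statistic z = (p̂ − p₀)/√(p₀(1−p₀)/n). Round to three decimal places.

p̂ = 104/944 ≈ 0.110169.
Under H₀, SE = √(0.097·0.903/944) = √(9.27871e-05) = 0.009633.
z = (0.110169 − 0.097)/0.009633 = 0.013169/0.009633 = 1.367.
Two-sided p-value ≈ 2·Φ(−1.367) = 0.1716, so at α = 0.05 we fail to reject H₀.

z = 1.367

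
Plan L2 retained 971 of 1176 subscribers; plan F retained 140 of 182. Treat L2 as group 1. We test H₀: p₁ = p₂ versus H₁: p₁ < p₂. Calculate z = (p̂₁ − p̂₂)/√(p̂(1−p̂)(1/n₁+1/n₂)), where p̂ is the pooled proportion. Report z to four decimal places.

p̂₁ = 971/1176 ≈ 0.825680, p̂₂ = 140/182 ≈ 0.769231.
Pooled p̂ = (971+140)/(1176+182) = 1111/1358 = 0.818115.
SE = √(0.148803 × 0.00634485) = 0.030727.
z = (0.825680 − 0.769231)/0.030727 = 0.056449/0.030727 = 1.8371.
p-value = P(Z < 1.837) ≈ 0.9669.

z = 1.8371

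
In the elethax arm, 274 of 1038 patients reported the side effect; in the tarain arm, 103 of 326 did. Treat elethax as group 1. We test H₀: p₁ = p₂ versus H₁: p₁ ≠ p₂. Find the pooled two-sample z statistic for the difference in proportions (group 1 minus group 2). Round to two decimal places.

p̂₁ = 274/1038 ≈ 0.2640, p̂₂ = 103/326 ≈ 0.3160.
Pooled p̂ = (274+103)/(1038+326) = 377/1364 = 0.2764.
SE = √(0.2 × 0.00403088) = 0.0284.
z = (0.2640 − 0.3160)/0.0284 = -0.0520/0.0284 = -1.83.

z = -1.83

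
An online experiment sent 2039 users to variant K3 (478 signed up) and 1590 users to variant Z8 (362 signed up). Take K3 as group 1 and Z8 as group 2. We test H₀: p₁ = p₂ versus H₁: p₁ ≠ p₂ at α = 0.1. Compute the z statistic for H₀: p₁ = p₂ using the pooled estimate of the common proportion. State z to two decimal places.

z = 0.48

p̂₁ = 478/2039 = 0.2344, p̂₂ = 362/1590 = 0.2277.
Pooled p̂ = (478+362)/(2039+1590) = 840/3629 = 0.2315.
SE = √(p̂(1−p̂)(1/n₁+1/n₂)) = √(0.2315·0.7685·0.00111937) = √(0.000199125) = 0.0141.
z = (0.2344 − 0.2277)/0.0141 = 0.0067/0.0141 = 0.48.
p-value = 2·P(Z > 0.479) ≈ 0.6321, so at α = 0.1 we fail to reject H₀.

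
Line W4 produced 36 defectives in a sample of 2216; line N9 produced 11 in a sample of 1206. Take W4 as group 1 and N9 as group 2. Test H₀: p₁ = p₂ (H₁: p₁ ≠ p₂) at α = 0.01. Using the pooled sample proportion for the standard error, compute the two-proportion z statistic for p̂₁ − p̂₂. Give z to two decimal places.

p̂₁ = 36/2216 = 0.01625, p̂₂ = 11/1206 = 0.00912.
Pooled p̂ = (36+11)/(2216+1206) = 47/3422 = 0.01373.
SE = √(0.013546 × 0.00128045) = 0.00416.
z = (0.01625 − 0.00912)/0.00416 = 0.00713/0.00416 = 1.71.
Two-sided p-value ≈ 2·Φ(−1.711) = 0.0871, so at α = 0.01 we fail to reject H₀.

z = 1.71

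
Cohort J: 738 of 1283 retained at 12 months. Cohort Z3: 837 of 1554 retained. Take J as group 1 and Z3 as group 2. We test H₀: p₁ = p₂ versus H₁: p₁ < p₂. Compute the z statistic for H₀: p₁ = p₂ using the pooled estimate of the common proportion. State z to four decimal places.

z = 1.9527

p̂₁ = 738/1283 = 0.5752143, p̂₂ = 837/1554 = 0.5386100.
Pooled p̂ = (738+837)/(1283+1554) = 1575/2837 = 0.5551639.
SE = √(0.246957 × 0.00142292) = 0.0187457.
z = (0.5752143 − 0.5386100)/0.0187457 = 0.0366043/0.0187457 = 1.9527.
p-value = P(Z < 1.953) ≈ 0.9746.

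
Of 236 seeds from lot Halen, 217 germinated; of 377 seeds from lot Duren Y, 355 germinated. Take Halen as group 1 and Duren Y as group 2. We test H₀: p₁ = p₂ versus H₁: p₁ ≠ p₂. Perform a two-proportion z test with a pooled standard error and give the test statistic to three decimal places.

z = -1.068

p̂₁ = 217/236 ≈ 0.91949, p̂₂ = 355/377 ≈ 0.94164.
Pooled p̂ = (217+355)/(236+377) = 572/613 = 0.93312.
SE = √(0.0624107 × 0.00688981) = 0.02074.
z = (0.91949 − 0.94164)/0.02074 = -0.02215/0.02074 = -1.068.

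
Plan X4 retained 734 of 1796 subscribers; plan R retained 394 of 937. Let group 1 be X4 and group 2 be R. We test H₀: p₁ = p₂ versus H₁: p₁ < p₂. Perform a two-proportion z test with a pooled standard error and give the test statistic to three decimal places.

p̂₁ = 734/1796 ≈ 0.40869, p̂₂ = 394/937 ≈ 0.42049.
Pooled p̂ = (734+394)/(1796+937) = 1128/2733 = 0.41273.
SE = √(p̂(1−p̂)(1/n₁+1/n₂)) = √(0.41273·0.58727·0.00162403) = √(0.000393639) = 0.01984.
z = (0.40869 − 0.42049)/0.01984 = -0.01180/0.01984 = -0.595.
p-value = P(Z < -0.595) ≈ 0.2759.

z = -0.595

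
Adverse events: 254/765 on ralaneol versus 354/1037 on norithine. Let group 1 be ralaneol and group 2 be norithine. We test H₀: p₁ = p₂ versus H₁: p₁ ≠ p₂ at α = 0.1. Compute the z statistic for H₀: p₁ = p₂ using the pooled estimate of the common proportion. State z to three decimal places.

z = -0.415

p̂₁ = 254/765 ≈ 0.33203, p̂₂ = 354/1037 ≈ 0.34137.
Pooled p̂ = (254+354)/(765+1037) = 608/1802 = 0.33740.
SE = √(p̂(1−p̂)(1/n₁+1/n₂)) = √(0.33740·0.66260·0.00227151) = √(0.000507824) = 0.02253.
z = (0.33203 − 0.34137)/0.02253 = -0.00934/0.02253 = -0.415.
p-value = 2·P(Z > 0.415) ≈ 0.6784. With α = 0.1, fail to reject H₀.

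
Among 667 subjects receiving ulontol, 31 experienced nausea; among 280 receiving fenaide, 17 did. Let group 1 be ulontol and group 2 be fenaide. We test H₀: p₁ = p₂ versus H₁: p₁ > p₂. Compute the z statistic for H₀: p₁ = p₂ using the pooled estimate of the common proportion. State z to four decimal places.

z = -0.9115

p̂₁ = 31/667 ≈ 0.046477, p̂₂ = 17/280 ≈ 0.060714.
Pooled p̂ = (31+17)/(667+280) = 48/947 = 0.050686.
SE = √(0.0481173 × 0.00507068) = 0.015620.
z = (0.046477 − 0.060714)/0.015620 = -0.014237/0.015620 = -0.9115.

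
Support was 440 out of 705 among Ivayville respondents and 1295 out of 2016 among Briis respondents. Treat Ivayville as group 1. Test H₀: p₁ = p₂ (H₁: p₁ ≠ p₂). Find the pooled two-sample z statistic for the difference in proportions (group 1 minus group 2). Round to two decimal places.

z = -0.87

p̂₁ = 440/705 ≈ 0.6241, p̂₂ = 1295/2016 ≈ 0.6424.
Pooled p̂ = (440+1295)/(705+2016) = 1735/2721 = 0.6376.
SE = √(p̂(1−p̂)(1/n₁+1/n₂)) = √(0.6376·0.3624·0.00191447) = √(0.000442352) = 0.0210.
z = (0.6241 − 0.6424)/0.0210 = -0.0183/0.0210 = -0.87.
p-value = 2·P(Z > 0.868) ≈ 0.3856.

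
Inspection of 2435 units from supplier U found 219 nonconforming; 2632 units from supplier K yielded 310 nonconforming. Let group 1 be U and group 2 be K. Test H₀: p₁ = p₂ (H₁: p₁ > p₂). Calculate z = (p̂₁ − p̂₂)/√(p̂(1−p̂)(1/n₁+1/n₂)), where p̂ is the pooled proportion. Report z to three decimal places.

p̂₁ = 219/2435 = 0.089938, p̂₂ = 310/2632 = 0.117781.
Pooled p̂ = (219+310)/(2435+2632) = 529/5067 = 0.104401.
SE = √(0.0935015 × 0.000790617) = 0.008598.
z = (0.089938 − 0.117781)/0.008598 = -0.027843/0.008598 = -3.238.

z = -3.238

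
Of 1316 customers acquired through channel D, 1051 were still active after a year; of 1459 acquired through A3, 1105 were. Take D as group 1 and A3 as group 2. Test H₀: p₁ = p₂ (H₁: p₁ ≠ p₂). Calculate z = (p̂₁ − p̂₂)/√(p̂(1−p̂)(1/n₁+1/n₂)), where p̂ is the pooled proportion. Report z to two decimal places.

z = 2.61

p̂₁ = 1051/1316 ≈ 0.7986, p̂₂ = 1105/1459 ≈ 0.7574.
Pooled p̂ = (1051+1105)/(1316+1459) = 2156/2775 = 0.7769.
SE = √(p̂(1−p̂)(1/n₁+1/n₂)) = √(0.7769·0.2231·0.00144528) = √(0.000250475) = 0.0158.
z = (0.7986 − 0.7574)/0.0158 = 0.0412/0.0158 = 2.61.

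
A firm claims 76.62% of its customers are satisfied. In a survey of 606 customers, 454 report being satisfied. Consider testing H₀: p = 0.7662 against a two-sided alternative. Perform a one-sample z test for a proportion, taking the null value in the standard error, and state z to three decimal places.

p̂ = 454/606 ≈ 0.749175.
SE = √(p₀(1−p₀)/n) = √(0.17914/606) = 0.017193.
z = (0.749175 − 0.7662)/0.017193 = -0.017025/0.017193 = -0.990.
Two-sided p-value ≈ 2·Φ(−0.990) = 0.3221.

z = -0.990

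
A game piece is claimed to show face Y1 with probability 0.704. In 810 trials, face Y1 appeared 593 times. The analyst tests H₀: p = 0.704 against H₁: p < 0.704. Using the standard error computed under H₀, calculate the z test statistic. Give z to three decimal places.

p̂ = 593/810 = 0.73210.
SE = √(p₀(1−p₀)/n) = √(0.20838/810) = 0.01604.
z = (0.73210 − 0.704)/0.01604 = 0.02810/0.01604 = 1.752.

z = 1.752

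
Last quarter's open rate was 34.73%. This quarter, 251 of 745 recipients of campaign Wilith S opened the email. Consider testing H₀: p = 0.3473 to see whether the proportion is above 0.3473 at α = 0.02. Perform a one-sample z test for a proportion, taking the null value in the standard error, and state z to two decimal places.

p̂ = 251/745 = 0.3369.
SE = √(p₀(1−p₀)/n) = √(0.22668/745) = 0.0174.
z = (0.3369 − 0.3473)/0.0174 = -0.0104/0.0174 = -0.60.
p-value = P(Z > -0.595) ≈ 0.7242. With α = 0.02, fail to reject H₀.

z = -0.60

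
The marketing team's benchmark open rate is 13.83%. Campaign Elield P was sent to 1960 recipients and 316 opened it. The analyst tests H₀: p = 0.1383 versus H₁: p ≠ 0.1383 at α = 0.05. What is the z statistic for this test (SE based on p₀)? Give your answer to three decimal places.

p̂ = 316/1960 ≈ 0.161224.
Standard error under H₀: √(0.1383×0.8617/1960) = 0.007798.
z = (0.161224 − 0.1383)/0.007798 = 0.022924/0.007798 = 2.940.
Two-sided p-value ≈ 2·Φ(−2.940) = 0.0033; since p < α = 0.05, reject H₀.

z = 2.940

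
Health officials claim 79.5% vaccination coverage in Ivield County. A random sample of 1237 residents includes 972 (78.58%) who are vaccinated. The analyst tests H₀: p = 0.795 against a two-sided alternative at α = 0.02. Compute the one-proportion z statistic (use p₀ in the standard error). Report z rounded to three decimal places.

p̂ = 972/1237 ≈ 0.78577.
Under H₀, SE = √(0.795·0.205/1237) = √(0.00013175) = 0.01148.
z = (0.78577 − 0.795)/0.01148 = -0.00923/0.01148 = -0.804.
Two-sided p-value ≈ 2·Φ(−0.804) = 0.4214. With α = 0.02, fail to reject H₀.

z = -0.804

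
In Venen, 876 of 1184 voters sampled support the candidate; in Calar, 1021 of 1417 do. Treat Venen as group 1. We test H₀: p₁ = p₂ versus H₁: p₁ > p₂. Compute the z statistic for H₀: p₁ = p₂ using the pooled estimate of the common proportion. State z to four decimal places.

z = 1.1049

p̂₁ = 876/1184 ≈ 0.739865, p̂₂ = 1021/1417 ≈ 0.720536.
Pooled p̂ = (876+1021)/(1184+1417) = 1897/2601 = 0.729335.
SE = √(p̂(1−p̂)(1/n₁+1/n₂)) = √(0.729335·0.270665·0.00155031) = √(0.00030604) = 0.017494.
z = (0.739865 − 0.720536)/0.017494 = 0.019329/0.017494 = 1.1049.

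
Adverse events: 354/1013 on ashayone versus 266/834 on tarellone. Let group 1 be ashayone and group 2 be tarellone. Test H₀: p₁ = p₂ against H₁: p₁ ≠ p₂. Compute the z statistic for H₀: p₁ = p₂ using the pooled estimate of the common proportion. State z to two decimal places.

z = 1.38

p̂₁ = 354/1013 ≈ 0.3495, p̂₂ = 266/834 ≈ 0.3189.
Pooled p̂ = (354+266)/(1013+834) = 620/1847 = 0.3357.
SE = √(0.222999 × 0.00218621) = 0.0221.
z = (0.3495 − 0.3189)/0.0221 = 0.0306/0.0221 = 1.38.
p-value = 2·P(Z > 1.382) ≈ 0.1670.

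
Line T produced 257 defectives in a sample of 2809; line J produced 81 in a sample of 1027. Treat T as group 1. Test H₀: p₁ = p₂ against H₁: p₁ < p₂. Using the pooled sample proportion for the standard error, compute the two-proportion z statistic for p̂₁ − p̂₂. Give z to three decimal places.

z = 1.221

p̂₁ = 257/2809 = 0.09149, p̂₂ = 81/1027 = 0.07887.
Pooled p̂ = (257+81)/(2809+1027) = 338/3836 = 0.08811.
SE = √(p̂(1−p̂)(1/n₁+1/n₂)) = √(0.08811·0.91189·0.00132971) = √(0.00010684) = 0.01034.
z = (0.09149 − 0.07887)/0.01034 = 0.01262/0.01034 = 1.221.
p-value = P(Z < 1.221) ≈ 0.8890.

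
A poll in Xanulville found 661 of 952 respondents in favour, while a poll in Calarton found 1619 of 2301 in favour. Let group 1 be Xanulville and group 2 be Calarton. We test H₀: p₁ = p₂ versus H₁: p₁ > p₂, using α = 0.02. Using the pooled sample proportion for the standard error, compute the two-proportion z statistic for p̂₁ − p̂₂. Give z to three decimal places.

z = -0.526

p̂₁ = 661/952 ≈ 0.69433, p̂₂ = 1619/2301 ≈ 0.70361.
Pooled p̂ = (661+1619)/(952+2301) = 2280/3253 = 0.70089.
SE = √(p̂(1−p̂)(1/n₁+1/n₂)) = √(0.70089·0.29911·0.00148501) = √(0.000311322) = 0.01764.
z = (0.69433 − 0.70361)/0.01764 = -0.00928/0.01764 = -0.526.
p-value = P(Z > -0.526) ≈ 0.7005; since p > α = 0.02, fail to reject H₀.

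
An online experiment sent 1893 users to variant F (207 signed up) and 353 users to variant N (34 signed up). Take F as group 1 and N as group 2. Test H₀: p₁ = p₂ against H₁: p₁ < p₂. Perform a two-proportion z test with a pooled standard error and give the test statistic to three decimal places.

z = 0.726

p̂₁ = 207/1893 = 0.10935, p̂₂ = 34/353 = 0.09632.
Pooled p̂ = (207+34)/(1893+353) = 241/2246 = 0.10730.
SE = √(0.0957882 × 0.00336112) = 0.01794.
z = (0.10935 − 0.09632)/0.01794 = 0.01303/0.01794 = 0.726.
p-value = P(Z < 0.726) ≈ 0.7662.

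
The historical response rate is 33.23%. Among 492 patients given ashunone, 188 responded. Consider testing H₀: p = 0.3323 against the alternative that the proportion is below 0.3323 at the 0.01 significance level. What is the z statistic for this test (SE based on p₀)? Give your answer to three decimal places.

p̂ = 188/492 ≈ 0.382114.
Standard error under H₀: √(0.3323×0.6677/492) = 0.021236.
z = (0.382114 − 0.3323)/0.021236 = 0.049814/0.021236 = 2.346.
p-value = P(Z < 2.346) ≈ 0.9905; since p > α = 0.01, fail to reject H₀.

z = 2.346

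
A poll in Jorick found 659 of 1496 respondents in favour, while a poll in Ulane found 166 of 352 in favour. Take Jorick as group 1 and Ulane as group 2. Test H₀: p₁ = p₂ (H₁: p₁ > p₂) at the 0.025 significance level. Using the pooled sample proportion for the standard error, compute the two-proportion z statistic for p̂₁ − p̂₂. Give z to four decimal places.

z = -1.0555

p̂₁ = 659/1496 = 0.440508, p̂₂ = 166/352 = 0.471591.
Pooled p̂ = (659+166)/(1496+352) = 825/1848 = 0.446429.
SE = √(0.24713 × 0.00350936) = 0.029449.
z = (0.440508 − 0.471591)/0.029449 = -0.031083/0.029449 = -1.0555.
p-value = P(Z > -1.055) ≈ 0.8544. With α = 0.025, fail to reject H₀.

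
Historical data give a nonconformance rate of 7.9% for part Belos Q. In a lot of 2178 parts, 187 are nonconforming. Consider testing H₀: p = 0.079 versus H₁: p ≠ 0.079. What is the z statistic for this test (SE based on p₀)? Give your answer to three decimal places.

z = 1.187

p̂ = 187/2178 ≈ 0.08586.
Standard error under H₀: √(0.079×0.921/2178) = 0.00578.
z = (0.08586 − 0.079)/0.00578 = 0.00686/0.00578 = 1.187.
p-value = 2·P(Z > 1.187) ≈ 0.2354.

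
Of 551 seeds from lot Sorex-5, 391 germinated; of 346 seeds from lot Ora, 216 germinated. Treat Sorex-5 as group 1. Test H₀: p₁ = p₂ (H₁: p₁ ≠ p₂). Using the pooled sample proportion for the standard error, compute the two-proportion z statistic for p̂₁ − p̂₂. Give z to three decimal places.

z = 2.660

p̂₁ = 391/551 ≈ 0.70962, p̂₂ = 216/346 ≈ 0.62428.
Pooled p̂ = (391+216)/(551+346) = 607/897 = 0.67670.
SE = √(p̂(1−p̂)(1/n₁+1/n₂)) = √(0.67670·0.32330·0.00470506) = √(0.00102936) = 0.03208.
z = (0.70962 − 0.62428)/0.03208 = 0.08534/0.03208 = 2.660.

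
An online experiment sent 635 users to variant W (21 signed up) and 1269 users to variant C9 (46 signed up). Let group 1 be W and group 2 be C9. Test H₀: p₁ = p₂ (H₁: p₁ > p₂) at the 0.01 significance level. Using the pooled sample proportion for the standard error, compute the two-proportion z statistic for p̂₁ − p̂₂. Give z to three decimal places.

z = -0.355

p̂₁ = 21/635 ≈ 0.03307, p̂₂ = 46/1269 ≈ 0.03625.
Pooled p̂ = (21+46)/(635+1269) = 67/1904 = 0.03519.
SE = √(0.0339508 × 0.00236283) = 0.00896.
z = (0.03307 − 0.03625)/0.00896 = -0.00318/0.00896 = -0.355.
p-value = P(Z > -0.355) ≈ 0.6386; since p > α = 0.01, fail to reject H₀.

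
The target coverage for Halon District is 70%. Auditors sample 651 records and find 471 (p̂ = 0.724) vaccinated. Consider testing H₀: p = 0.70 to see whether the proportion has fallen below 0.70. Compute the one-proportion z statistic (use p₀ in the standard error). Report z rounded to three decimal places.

z = 1.309

p̂ = 471/651 ≈ 0.723502.
Under H₀, SE = √(0.7·0.3/651) = √(0.000322581) = 0.017961.
z = (0.723502 − 0.7)/0.017961 = 0.023502/0.017961 = 1.309.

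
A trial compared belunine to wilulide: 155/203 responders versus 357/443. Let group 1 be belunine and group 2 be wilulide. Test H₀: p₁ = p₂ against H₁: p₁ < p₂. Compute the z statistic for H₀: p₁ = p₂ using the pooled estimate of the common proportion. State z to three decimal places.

p̂₁ = 155/203 ≈ 0.763547, p̂₂ = 357/443 ≈ 0.805869.
Pooled p̂ = (155+357)/(203+443) = 512/646 = 0.792570.
SE = √(p̂(1−p̂)(1/n₁+1/n₂)) = √(0.792570·0.207430·0.00718344) = √(0.00118098) = 0.034365.
z = (0.763547 − 0.805869)/0.034365 = -0.042322/0.034365 = -1.232.

z = -1.232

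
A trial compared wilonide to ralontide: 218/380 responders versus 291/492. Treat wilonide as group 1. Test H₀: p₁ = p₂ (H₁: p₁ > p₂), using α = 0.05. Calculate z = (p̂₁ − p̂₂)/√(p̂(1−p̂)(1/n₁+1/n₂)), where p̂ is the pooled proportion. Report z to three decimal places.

z = -0.528

p̂₁ = 218/380 ≈ 0.57368, p̂₂ = 291/492 ≈ 0.59146.
Pooled p̂ = (218+291)/(380+492) = 509/872 = 0.58372.
SE = √(p̂(1−p̂)(1/n₁+1/n₂)) = √(0.58372·0.41628·0.0046641) = √(0.00113334) = 0.03367.
z = (0.57368 − 0.59146)/0.03367 = -0.01778/0.03367 = -0.528.
p-value = P(Z > -0.528) ≈ 0.7013; since p > α = 0.05, fail to reject H₀.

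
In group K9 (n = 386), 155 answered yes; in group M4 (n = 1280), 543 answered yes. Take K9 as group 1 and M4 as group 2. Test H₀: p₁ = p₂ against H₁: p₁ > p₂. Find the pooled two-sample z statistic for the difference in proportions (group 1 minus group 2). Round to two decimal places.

z = -0.79

p̂₁ = 155/386 = 0.4016, p̂₂ = 543/1280 = 0.4242.
Pooled p̂ = (155+543)/(386+1280) = 698/1666 = 0.4190.
SE = √(p̂(1−p̂)(1/n₁+1/n₂)) = √(0.4190·0.5810·0.00337192) = √(0.00082084) = 0.0287.
z = (0.4016 − 0.4242)/0.0287 = -0.0226/0.0287 = -0.79.
p-value = P(Z > -0.791) ≈ 0.7855.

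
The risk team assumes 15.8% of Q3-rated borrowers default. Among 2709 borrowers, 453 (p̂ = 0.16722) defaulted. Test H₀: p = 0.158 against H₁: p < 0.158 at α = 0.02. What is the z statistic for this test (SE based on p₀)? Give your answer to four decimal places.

p̂ = 453/2709 = 0.1672204.
Under H₀, SE = √(0.158·0.842/2709) = √(4.91089e-05) = 0.0070078.
z = (0.1672204 − 0.158)/0.0070078 = 0.0092204/0.0070078 = 1.3157.
p-value = P(Z < 1.316) ≈ 0.9059; since p > α = 0.02, fail to reject H₀.

z = 1.3157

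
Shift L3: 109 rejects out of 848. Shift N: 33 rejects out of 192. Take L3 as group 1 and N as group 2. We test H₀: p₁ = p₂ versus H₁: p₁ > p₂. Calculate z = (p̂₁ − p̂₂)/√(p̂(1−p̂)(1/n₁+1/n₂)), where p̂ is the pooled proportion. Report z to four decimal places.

p̂₁ = 109/848 = 0.128538, p̂₂ = 33/192 = 0.171875.
Pooled p̂ = (109+33)/(848+192) = 142/1040 = 0.136538.
SE = √(0.117896 × 0.00638758) = 0.027442.
z = (0.128538 − 0.171875)/0.027442 = -0.043337/0.027442 = -1.5792.

z = -1.5792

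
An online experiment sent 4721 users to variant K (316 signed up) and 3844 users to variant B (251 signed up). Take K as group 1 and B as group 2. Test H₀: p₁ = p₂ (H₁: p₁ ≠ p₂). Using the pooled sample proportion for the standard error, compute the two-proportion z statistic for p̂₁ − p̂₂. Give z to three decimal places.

p̂₁ = 316/4721 ≈ 0.066935, p̂₂ = 251/3844 ≈ 0.065297.
Pooled p̂ = (316+251)/(4721+3844) = 567/8565 = 0.066200.
SE = √(p̂(1−p̂)(1/n₁+1/n₂)) = √(0.066200·0.933800·0.000471965) = √(2.91756e-05) = 0.005401.
z = (0.066935 − 0.065297)/0.005401 = 0.001638/0.005401 = 0.303.

z = 0.303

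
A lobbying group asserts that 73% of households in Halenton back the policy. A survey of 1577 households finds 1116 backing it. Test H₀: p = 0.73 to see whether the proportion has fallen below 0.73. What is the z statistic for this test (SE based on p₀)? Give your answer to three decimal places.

p̂ = 1116/1577 ≈ 0.70767.
Standard error under H₀: √(0.73×0.27/1577) = 0.01118.
z = (0.70767 − 0.73)/0.01118 = -0.02233/0.01118 = -1.997.
p-value = P(Z < -1.997) ≈ 0.0229.

z = -1.997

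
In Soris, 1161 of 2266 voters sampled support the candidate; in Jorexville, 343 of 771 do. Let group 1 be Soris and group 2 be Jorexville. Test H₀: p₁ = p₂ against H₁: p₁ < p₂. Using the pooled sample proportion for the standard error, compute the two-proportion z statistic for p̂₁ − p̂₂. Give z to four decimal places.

z = 3.2371

p̂₁ = 1161/2266 = 0.512357, p̂₂ = 343/771 = 0.444877.
Pooled p̂ = (1161+343)/(2266+771) = 1504/3037 = 0.495226.
SE = √(0.249977 × 0.00173832) = 0.020846.
z = (0.512357 − 0.444877)/0.020846 = 0.067480/0.020846 = 3.2371.
p-value = P(Z < 3.237) ≈ 0.9994.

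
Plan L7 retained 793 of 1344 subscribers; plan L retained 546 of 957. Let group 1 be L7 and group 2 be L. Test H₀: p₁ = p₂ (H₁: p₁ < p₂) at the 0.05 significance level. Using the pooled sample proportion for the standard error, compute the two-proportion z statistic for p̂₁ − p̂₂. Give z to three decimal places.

z = 0.935

p̂₁ = 793/1344 ≈ 0.59003, p̂₂ = 546/957 ≈ 0.57053.
Pooled p̂ = (793+546)/(1344+957) = 1339/2301 = 0.58192.
SE = √(0.243289 × 0.00178898) = 0.02086.
z = (0.59003 − 0.57053)/0.02086 = 0.01950/0.02086 = 0.935.
p-value = P(Z < 0.935) ≈ 0.8250; since p > α = 0.05, fail to reject H₀.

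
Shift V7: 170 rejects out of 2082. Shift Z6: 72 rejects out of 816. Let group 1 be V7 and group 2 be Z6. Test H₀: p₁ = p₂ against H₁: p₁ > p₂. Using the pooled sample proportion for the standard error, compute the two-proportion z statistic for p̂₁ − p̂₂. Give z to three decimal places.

p̂₁ = 170/2082 ≈ 0.081652, p̂₂ = 72/816 ≈ 0.088235.
Pooled p̂ = (170+72)/(2082+816) = 242/2898 = 0.083506.
SE = √(0.0765326 × 0.0017058) = 0.011426.
z = (0.081652 − 0.088235)/0.011426 = -0.006583/0.011426 = -0.576.

z = -0.576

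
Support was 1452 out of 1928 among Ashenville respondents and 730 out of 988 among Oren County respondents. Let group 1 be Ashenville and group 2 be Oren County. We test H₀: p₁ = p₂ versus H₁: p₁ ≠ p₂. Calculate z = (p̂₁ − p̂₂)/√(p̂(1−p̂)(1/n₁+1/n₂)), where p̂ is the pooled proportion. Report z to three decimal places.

p̂₁ = 1452/1928 = 0.75311, p̂₂ = 730/988 = 0.73887.
Pooled p̂ = (1452+730)/(1928+988) = 2182/2916 = 0.74829.
SE = √(p̂(1−p̂)(1/n₁+1/n₂)) = √(0.74829·0.25171·0.00153082) = √(0.000288336) = 0.01698.
z = (0.75311 − 0.73887)/0.01698 = 0.01424/0.01698 = 0.839.
Two-sided p-value ≈ 2·Φ(−0.839) = 0.4015.

z = 0.839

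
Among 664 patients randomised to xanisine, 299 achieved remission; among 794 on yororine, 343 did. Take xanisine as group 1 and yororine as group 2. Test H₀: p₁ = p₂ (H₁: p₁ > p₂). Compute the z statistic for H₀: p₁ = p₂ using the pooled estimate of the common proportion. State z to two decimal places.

p̂₁ = 299/664 = 0.4503, p̂₂ = 343/794 = 0.4320.
Pooled p̂ = (299+343)/(664+794) = 642/1458 = 0.4403.
SE = √(p̂(1−p̂)(1/n₁+1/n₂)) = √(0.4403·0.5597·0.00276547) = √(0.000681521) = 0.0261.
z = (0.4503 − 0.4320)/0.0261 = 0.0183/0.0261 = 0.70.

z = 0.70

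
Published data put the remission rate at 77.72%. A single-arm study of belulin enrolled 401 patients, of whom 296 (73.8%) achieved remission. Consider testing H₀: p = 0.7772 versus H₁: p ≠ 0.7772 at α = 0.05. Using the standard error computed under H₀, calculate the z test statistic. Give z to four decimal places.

p̂ = 296/401 = 0.738155.
Under H₀, SE = √(0.7772·0.2228/401) = √(0.000431821) = 0.020780.
z = (0.738155 − 0.7772)/0.020780 = -0.039045/0.020780 = -1.8790.
p-value = 2·P(Z > 1.879) ≈ 0.0602, so at α = 0.05 we fail to reject H₀.

z = -1.8790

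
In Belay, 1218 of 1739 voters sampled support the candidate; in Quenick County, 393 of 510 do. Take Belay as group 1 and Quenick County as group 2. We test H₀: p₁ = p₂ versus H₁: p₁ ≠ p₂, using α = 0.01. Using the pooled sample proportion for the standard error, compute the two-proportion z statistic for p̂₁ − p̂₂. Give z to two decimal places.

p̂₁ = 1218/1739 ≈ 0.7004, p̂₂ = 393/510 ≈ 0.7706.
Pooled p̂ = (1218+393)/(1739+510) = 1611/2249 = 0.7163.
SE = √(0.203206 × 0.00253583) = 0.0227.
z = (0.7004 − 0.7706)/0.0227 = -0.0702/0.0227 = -3.09.
p-value = 2·P(Z > 3.092) ≈ 0.0020; since p < α = 0.01, reject H₀.

z = -3.09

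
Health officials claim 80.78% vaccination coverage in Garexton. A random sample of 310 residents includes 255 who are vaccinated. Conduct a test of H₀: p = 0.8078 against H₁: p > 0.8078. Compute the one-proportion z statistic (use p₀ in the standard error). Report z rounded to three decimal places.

z = 0.660

p̂ = 255/310 ≈ 0.82258.
Standard error under H₀: √(0.8078×0.1922/310) = 0.02238.
z = (0.82258 − 0.8078)/0.02238 = 0.01478/0.02238 = 0.660.
p-value = P(Z > 0.660) ≈ 0.2545.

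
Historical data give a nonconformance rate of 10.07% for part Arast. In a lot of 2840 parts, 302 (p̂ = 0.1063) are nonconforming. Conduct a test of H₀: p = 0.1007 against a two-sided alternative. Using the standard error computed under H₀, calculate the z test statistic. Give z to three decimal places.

z = 0.998

p̂ = 302/2840 = 0.10634.
Standard error under H₀: √(0.1007×0.8993/2840) = 0.00565.
z = (0.10634 − 0.1007)/0.00565 = 0.00564/0.00565 = 0.998.
p-value = 2·P(Z > 0.998) ≈ 0.3181.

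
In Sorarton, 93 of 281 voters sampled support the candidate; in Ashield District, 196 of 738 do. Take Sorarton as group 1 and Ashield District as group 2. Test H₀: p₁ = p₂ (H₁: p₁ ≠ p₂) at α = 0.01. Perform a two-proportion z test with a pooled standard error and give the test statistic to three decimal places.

z = 2.069

p̂₁ = 93/281 = 0.33096, p̂₂ = 196/738 = 0.26558.
Pooled p̂ = (93+196)/(281+738) = 289/1019 = 0.28361.
SE = √(0.203176 × 0.00491373) = 0.03160.
z = (0.33096 − 0.26558)/0.03160 = 0.06538/0.03160 = 2.069.
p-value = 2·P(Z > 2.069) ≈ 0.0385, so at α = 0.01 we fail to reject H₀.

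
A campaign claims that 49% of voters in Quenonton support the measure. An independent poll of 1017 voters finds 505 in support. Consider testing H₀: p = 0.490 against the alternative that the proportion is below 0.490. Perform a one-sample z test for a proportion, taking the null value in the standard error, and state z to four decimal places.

p̂ = 505/1017 ≈ 0.496559.
Under H₀, SE = √(0.49·0.51/1017) = √(0.000245723) = 0.015676.
z = (0.496559 − 0.49)/0.015676 = 0.006559/0.015676 = 0.4184.
p-value = P(Z < 0.418) ≈ 0.6622.

z = 0.4184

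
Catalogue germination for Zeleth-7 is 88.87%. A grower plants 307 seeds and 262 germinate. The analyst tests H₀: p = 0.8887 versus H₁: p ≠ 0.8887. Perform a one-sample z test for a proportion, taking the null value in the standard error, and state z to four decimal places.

z = -1.9655

p̂ = 262/307 ≈ 0.853420.
Under H₀, SE = √(0.8887·0.1113/307) = √(0.00032219) = 0.017950.
z = (0.853420 − 0.8887)/0.017950 = -0.035280/0.017950 = -1.9655.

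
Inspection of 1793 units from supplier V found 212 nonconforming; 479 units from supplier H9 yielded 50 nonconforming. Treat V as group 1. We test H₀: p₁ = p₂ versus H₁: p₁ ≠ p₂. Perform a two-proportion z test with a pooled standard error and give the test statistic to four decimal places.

z = 0.8433

p̂₁ = 212/1793 ≈ 0.118238, p̂₂ = 50/479 ≈ 0.104384.
Pooled p̂ = (212+50)/(1793+479) = 262/2272 = 0.115317.
SE = √(0.102019 × 0.00264541) = 0.016428.
z = (0.118238 − 0.104384)/0.016428 = 0.013854/0.016428 = 0.8433.
Two-sided p-value ≈ 2·Φ(−0.843) = 0.3991.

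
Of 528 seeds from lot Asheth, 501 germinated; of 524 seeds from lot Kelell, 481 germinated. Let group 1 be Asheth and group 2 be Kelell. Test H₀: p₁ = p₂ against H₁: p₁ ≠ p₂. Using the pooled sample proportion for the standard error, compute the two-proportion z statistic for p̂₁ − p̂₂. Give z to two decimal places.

z = 2.01

p̂₁ = 501/528 = 0.9489, p̂₂ = 481/524 = 0.9179.
Pooled p̂ = (501+481)/(528+524) = 982/1052 = 0.9335.
SE = √(p̂(1−p̂)(1/n₁+1/n₂)) = √(0.9335·0.0665·0.00380234) = √(0.000236172) = 0.0154.
z = (0.9489 − 0.9179)/0.0154 = 0.0310/0.0154 = 2.01.
Two-sided p-value ≈ 2·Φ(−2.012) = 0.0442.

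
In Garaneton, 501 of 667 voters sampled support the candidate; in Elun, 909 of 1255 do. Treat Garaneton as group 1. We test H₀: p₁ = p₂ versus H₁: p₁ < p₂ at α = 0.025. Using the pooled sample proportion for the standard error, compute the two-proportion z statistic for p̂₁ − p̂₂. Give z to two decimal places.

z = 1.27

p̂₁ = 501/667 ≈ 0.75112, p̂₂ = 909/1255 ≈ 0.72430.
Pooled p̂ = (501+909)/(667+1255) = 1410/1922 = 0.73361.
SE = √(p̂(1−p̂)(1/n₁+1/n₂)) = √(0.73361·0.26639·0.00229606) = √(0.00044871) = 0.02118.
z = (0.75112 − 0.72430)/0.02118 = 0.02682/0.02118 = 1.27.
p-value = P(Z < 1.266) ≈ 0.8973; since p > α = 0.025, fail to reject H₀.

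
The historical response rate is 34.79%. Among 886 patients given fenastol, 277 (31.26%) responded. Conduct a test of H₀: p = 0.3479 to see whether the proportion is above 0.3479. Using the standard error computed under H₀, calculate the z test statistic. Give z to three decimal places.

z = -2.203

p̂ = 277/886 ≈ 0.312641.
Standard error under H₀: √(0.3479×0.6521/886) = 0.016002.
z = (0.312641 − 0.3479)/0.016002 = -0.035259/0.016002 = -2.203.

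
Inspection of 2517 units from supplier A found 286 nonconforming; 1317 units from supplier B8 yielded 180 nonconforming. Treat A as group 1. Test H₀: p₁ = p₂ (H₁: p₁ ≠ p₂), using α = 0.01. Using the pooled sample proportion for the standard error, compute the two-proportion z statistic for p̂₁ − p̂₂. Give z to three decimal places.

p̂₁ = 286/2517 ≈ 0.11363, p̂₂ = 180/1317 ≈ 0.13667.
Pooled p̂ = (286+180)/(2517+1317) = 466/3834 = 0.12154.
SE = √(p̂(1−p̂)(1/n₁+1/n₂)) = √(0.12154·0.87846·0.0011566) = √(0.000123491) = 0.01111.
z = (0.11363 − 0.13667)/0.01111 = -0.02304/0.01111 = -2.074.
p-value = 2·P(Z > 2.074) ≈ 0.0381, so at α = 0.01 we fail to reject H₀.

z = -2.074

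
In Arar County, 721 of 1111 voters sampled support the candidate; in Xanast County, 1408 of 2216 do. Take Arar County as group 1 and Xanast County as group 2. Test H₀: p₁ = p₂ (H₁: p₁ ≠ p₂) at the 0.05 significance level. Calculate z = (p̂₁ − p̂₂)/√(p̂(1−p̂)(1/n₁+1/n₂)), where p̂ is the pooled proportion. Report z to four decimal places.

p̂₁ = 721/1111 ≈ 0.648965, p̂₂ = 1408/2216 ≈ 0.635379.
Pooled p̂ = (721+1408)/(1111+2216) = 2129/3327 = 0.639916.
SE = √(p̂(1−p̂)(1/n₁+1/n₂)) = √(0.639916·0.360084·0.00135135) = √(0.000311384) = 0.017646.
z = (0.648965 − 0.635379)/0.017646 = 0.013586/0.017646 = 0.7699.
p-value = 2·P(Z > 0.770) ≈ 0.4414; since p > α = 0.05, fail to reject H₀.

z = 0.7699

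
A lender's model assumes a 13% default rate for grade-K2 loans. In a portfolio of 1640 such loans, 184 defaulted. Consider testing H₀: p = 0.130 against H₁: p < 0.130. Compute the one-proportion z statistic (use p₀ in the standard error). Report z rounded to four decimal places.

z = -2.1440

p̂ = 184/1640 = 0.1121951.
Standard error under H₀: √(0.13×0.87/1640) = 0.0083044.
z = (0.1121951 − 0.13)/0.0083044 = -0.0178049/0.0083044 = -2.1440.
p-value = P(Z < -2.144) ≈ 0.0160.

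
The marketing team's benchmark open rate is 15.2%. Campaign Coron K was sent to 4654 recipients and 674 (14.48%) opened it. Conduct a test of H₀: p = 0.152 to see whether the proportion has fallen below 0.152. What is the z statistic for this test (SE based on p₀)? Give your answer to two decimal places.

p̂ = 674/4654 ≈ 0.1448.
Standard error under H₀: √(0.152×0.848/4654) = 0.0053.
z = (0.1448 − 0.152)/0.0053 = -0.0072/0.0053 = -1.36.

z = -1.36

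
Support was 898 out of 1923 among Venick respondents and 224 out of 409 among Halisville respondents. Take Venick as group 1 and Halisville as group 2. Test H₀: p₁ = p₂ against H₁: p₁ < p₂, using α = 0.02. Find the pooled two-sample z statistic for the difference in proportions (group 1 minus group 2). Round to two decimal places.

z = -2.97

p̂₁ = 898/1923 ≈ 0.4670, p̂₂ = 224/409 ≈ 0.5477.
Pooled p̂ = (898+224)/(1923+409) = 1122/2332 = 0.4811.
SE = √(p̂(1−p̂)(1/n₁+1/n₂)) = √(0.4811·0.5189·0.00296501) = √(0.000740197) = 0.0272.
z = (0.4670 − 0.5477)/0.0272 = -0.0807/0.0272 = -2.97.
p-value = P(Z < -2.966) ≈ 0.0015, so at α = 0.02 we reject H₀.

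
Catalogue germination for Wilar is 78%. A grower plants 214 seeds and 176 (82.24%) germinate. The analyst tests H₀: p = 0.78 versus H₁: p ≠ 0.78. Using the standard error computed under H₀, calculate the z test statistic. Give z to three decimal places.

z = 1.498

p̂ = 176/214 = 0.82243.
Under H₀, SE = √(0.78·0.22/214) = √(0.000801869) = 0.02832.
z = (0.82243 − 0.78)/0.02832 = 0.04243/0.02832 = 1.498.
Two-sided p-value ≈ 2·Φ(−1.498) = 0.1340.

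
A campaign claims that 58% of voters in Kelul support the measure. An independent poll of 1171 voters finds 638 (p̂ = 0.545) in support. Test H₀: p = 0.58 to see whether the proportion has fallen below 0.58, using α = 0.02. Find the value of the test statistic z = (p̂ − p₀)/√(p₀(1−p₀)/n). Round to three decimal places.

p̂ = 638/1171 = 0.544833.
Under H₀, SE = √(0.58·0.42/1171) = √(0.000208027) = 0.014423.
z = (0.544833 − 0.58)/0.014423 = -0.035167/0.014423 = -2.438.
p-value = P(Z < -2.438) ≈ 0.0074. With α = 0.02, reject H₀.

z = -2.438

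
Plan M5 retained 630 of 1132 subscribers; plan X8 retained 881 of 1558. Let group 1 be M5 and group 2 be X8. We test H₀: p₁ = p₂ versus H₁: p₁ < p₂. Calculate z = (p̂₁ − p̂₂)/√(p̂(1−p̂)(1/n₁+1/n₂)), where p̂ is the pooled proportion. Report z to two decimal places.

z = -0.46

p̂₁ = 630/1132 = 0.5565, p̂₂ = 881/1558 = 0.5655.
Pooled p̂ = (630+881)/(1132+1558) = 1511/2690 = 0.5617.
SE = √(0.246192 × 0.00152524) = 0.0194.
z = (0.5565 − 0.5655)/0.0194 = -0.0090/0.0194 = -0.46.
p-value = P(Z < -0.461) ≈ 0.3224.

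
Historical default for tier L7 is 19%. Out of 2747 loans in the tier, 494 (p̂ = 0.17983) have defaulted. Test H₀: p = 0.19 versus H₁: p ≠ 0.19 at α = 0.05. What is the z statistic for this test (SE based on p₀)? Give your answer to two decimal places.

p̂ = 494/2747 = 0.1798.
Standard error under H₀: √(0.19×0.81/2747) = 0.0075.
z = (0.1798 − 0.19)/0.0075 = -0.0102/0.0075 = -1.36.
Two-sided p-value ≈ 2·Φ(−1.358) = 0.1743, so at α = 0.05 we fail to reject H₀.

z = -1.36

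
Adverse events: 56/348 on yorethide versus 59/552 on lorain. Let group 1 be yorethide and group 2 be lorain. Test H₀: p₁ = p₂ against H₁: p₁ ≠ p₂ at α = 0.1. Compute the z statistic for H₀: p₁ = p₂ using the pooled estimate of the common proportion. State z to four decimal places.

z = 2.3647

p̂₁ = 56/348 ≈ 0.160920, p̂₂ = 59/552 ≈ 0.106884.
Pooled p̂ = (56+59)/(348+552) = 115/900 = 0.127778.
SE = √(0.111451 × 0.00468516) = 0.022851.
z = (0.160920 − 0.106884)/0.022851 = 0.054036/0.022851 = 2.3647.
p-value = 2·P(Z > 2.365) ≈ 0.0180; since p < α = 0.1, reject H₀.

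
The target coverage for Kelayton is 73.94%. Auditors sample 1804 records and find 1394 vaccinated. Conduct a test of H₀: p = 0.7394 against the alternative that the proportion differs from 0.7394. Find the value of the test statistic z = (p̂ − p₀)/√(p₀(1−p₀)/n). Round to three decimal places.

z = 3.225

p̂ = 1394/1804 = 0.772727.
Under H₀, SE = √(0.7394·0.2606/1804) = √(0.000106811) = 0.010335.
z = (0.772727 − 0.7394)/0.010335 = 0.033327/0.010335 = 3.225.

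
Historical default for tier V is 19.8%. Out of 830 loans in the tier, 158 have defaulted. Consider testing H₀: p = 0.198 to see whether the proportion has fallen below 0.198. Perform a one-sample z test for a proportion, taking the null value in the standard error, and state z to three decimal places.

z = -0.552

p̂ = 158/830 ≈ 0.19036.
Under H₀, SE = √(0.198·0.802/830) = √(0.00019132) = 0.01383.
z = (0.19036 − 0.198)/0.01383 = -0.00764/0.01383 = -0.552.
p-value = P(Z < -0.552) ≈ 0.2904.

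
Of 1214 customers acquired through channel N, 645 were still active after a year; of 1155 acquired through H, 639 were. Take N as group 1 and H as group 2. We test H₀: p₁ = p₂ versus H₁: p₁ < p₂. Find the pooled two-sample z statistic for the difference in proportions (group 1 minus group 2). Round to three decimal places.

z = -1.072

p̂₁ = 645/1214 ≈ 0.53130, p̂₂ = 639/1155 ≈ 0.55325.
Pooled p̂ = (645+639)/(1214+1155) = 1284/2369 = 0.54200.
SE = √(0.248236 × 0.00168952) = 0.02048.
z = (0.53130 − 0.55325)/0.02048 = -0.02195/0.02048 = -1.072.
p-value = P(Z < -1.072) ≈ 0.1420.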